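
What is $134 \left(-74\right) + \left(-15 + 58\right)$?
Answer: $-9873$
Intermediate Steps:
$134 \left(-74\right) + \left(-15 + 58\right) = -9916 + 43 = -9873$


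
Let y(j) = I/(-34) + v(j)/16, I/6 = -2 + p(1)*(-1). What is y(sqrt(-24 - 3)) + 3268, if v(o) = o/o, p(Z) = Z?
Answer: 889057/272 ≈ 3268.6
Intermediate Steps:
v(o) = 1
I = -18 (I = 6*(-2 + 1*(-1)) = 6*(-2 - 1) = 6*(-3) = -18)
y(j) = 161/272 (y(j) = -18/(-34) + 1/16 = -18*(-1/34) + 1*(1/16) = 9/17 + 1/16 = 161/272)
y(sqrt(-24 - 3)) + 3268 = 161/272 + 3268 = 889057/272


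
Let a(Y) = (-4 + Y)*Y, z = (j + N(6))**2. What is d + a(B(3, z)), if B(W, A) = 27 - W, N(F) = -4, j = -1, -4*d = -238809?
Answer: 240729/4 ≈ 60182.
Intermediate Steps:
d = 238809/4 (d = -1/4*(-238809) = 238809/4 ≈ 59702.)
z = 25 (z = (-1 - 4)**2 = (-5)**2 = 25)
a(Y) = Y*(-4 + Y)
d + a(B(3, z)) = 238809/4 + (27 - 1*3)*(-4 + (27 - 1*3)) = 238809/4 + (27 - 3)*(-4 + (27 - 3)) = 238809/4 + 24*(-4 + 24) = 238809/4 + 24*20 = 238809/4 + 480 = 240729/4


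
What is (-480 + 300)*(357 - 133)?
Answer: -40320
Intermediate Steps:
(-480 + 300)*(357 - 133) = -180*224 = -40320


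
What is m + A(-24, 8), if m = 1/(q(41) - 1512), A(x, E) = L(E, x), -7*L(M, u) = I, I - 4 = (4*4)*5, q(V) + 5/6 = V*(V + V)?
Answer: -133134/11095 ≈ -11.999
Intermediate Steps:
q(V) = -⅚ + 2*V² (q(V) = -⅚ + V*(V + V) = -⅚ + V*(2*V) = -⅚ + 2*V²)
I = 84 (I = 4 + (4*4)*5 = 4 + 16*5 = 4 + 80 = 84)
L(M, u) = -12 (L(M, u) = -⅐*84 = -12)
A(x, E) = -12
m = 6/11095 (m = 1/((-⅚ + 2*41²) - 1512) = 1/((-⅚ + 2*1681) - 1512) = 1/((-⅚ + 3362) - 1512) = 1/(20167/6 - 1512) = 1/(11095/6) = 6/11095 ≈ 0.00054078)
m + A(-24, 8) = 6/11095 - 12 = -133134/11095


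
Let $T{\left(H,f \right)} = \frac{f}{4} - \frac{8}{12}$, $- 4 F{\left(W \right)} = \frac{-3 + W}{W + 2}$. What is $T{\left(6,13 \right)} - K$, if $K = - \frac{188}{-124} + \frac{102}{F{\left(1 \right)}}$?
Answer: $- \frac{227267}{372} \approx -610.93$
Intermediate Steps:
$F{\left(W \right)} = - \frac{-3 + W}{4 \left(2 + W\right)}$ ($F{\left(W \right)} = - \frac{\left(-3 + W\right) \frac{1}{W + 2}}{4} = - \frac{\left(-3 + W\right) \frac{1}{2 + W}}{4} = - \frac{\frac{1}{2 + W} \left(-3 + W\right)}{4} = - \frac{-3 + W}{4 \left(2 + W\right)}$)
$T{\left(H,f \right)} = - \frac{2}{3} + \frac{f}{4}$ ($T{\left(H,f \right)} = f \frac{1}{4} - \frac{2}{3} = \frac{f}{4} - \frac{2}{3} = - \frac{2}{3} + \frac{f}{4}$)
$K = \frac{19019}{31}$ ($K = - \frac{188}{-124} + \frac{102}{\frac{1}{4} \frac{1}{2 + 1} \left(3 - 1\right)} = \left(-188\right) \left(- \frac{1}{124}\right) + \frac{102}{\frac{1}{4} \cdot \frac{1}{3} \left(3 - 1\right)} = \frac{47}{31} + \frac{102}{\frac{1}{4} \cdot \frac{1}{3} \cdot 2} = \frac{47}{31} + 102 \frac{1}{\frac{1}{6}} = \frac{47}{31} + 102 \cdot 6 = \frac{47}{31} + 612 = \frac{19019}{31} \approx 613.52$)
$T{\left(6,13 \right)} - K = \left(- \frac{2}{3} + \frac{1}{4} \cdot 13\right) - \frac{19019}{31} = \left(- \frac{2}{3} + \frac{13}{4}\right) - \frac{19019}{31} = \frac{31}{12} - \frac{19019}{31} = - \frac{227267}{372}$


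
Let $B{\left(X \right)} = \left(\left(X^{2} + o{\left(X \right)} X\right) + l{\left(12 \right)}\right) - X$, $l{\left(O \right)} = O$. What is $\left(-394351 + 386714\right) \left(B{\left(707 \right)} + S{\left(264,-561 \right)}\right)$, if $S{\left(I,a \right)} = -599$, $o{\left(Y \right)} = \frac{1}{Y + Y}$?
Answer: $- \frac{7614936707}{2} \approx -3.8075 \cdot 10^{9}$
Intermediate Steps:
$o{\left(Y \right)} = \frac{1}{2 Y}$
$B{\left(X \right)} = \frac{25}{2} + X^{2} - X$ ($B{\left(X \right)} = \left(\left(X^{2} + \frac{1}{2 X} X\right) + 12\right) - X = \left(\left(X^{2} + \frac{1}{2}\right) + 12\right) - X = \left(\left(\frac{1}{2} + X^{2}\right) + 12\right) - X = \left(\frac{25}{2} + X^{2}\right) - X = \frac{25}{2} + X^{2} - X$)
$\left(-394351 + 386714\right) \left(B{\left(707 \right)} + S{\left(264,-561 \right)}\right) = \left(-394351 + 386714\right) \left(\left(\frac{25}{2} + 707^{2} - 707\right) - 599\right) = - 7637 \left(\left(\frac{25}{2} + 499849 - 707\right) - 599\right) = - 7637 \left(\frac{998309}{2} - 599\right) = \left(-7637\right) \frac{997111}{2} = - \frac{7614936707}{2}$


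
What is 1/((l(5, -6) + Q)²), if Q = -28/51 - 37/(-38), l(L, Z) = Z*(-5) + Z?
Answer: 3755844/2240602225 ≈ 0.0016763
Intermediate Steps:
l(L, Z) = -4*Z (l(L, Z) = -5*Z + Z = -4*Z)
Q = 823/1938 (Q = -28*1/51 - 37*(-1/38) = -28/51 + 37/38 = 823/1938 ≈ 0.42466)
1/((l(5, -6) + Q)²) = 1/((-4*(-6) + 823/1938)²) = 1/((24 + 823/1938)²) = 1/((47335/1938)²) = 1/(2240602225/3755844) = 3755844/2240602225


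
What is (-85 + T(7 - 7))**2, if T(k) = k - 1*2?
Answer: 7569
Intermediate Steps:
T(k) = -2 + k (T(k) = k - 2 = -2 + k)
(-85 + T(7 - 7))**2 = (-85 + (-2 + (7 - 7)))**2 = (-85 + (-2 + 0))**2 = (-85 - 2)**2 = (-87)**2 = 7569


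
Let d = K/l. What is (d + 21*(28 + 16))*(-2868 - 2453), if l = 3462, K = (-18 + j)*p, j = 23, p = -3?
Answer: -5673734411/1154 ≈ -4.9166e+6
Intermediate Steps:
K = -15 (K = (-18 + 23)*(-3) = 5*(-3) = -15)
d = -5/1154 (d = -15/3462 = -15*1/3462 = -5/1154 ≈ -0.0043328)
(d + 21*(28 + 16))*(-2868 - 2453) = (-5/1154 + 21*(28 + 16))*(-2868 - 2453) = (-5/1154 + 21*44)*(-5321) = (-5/1154 + 924)*(-5321) = (1066291/1154)*(-5321) = -5673734411/1154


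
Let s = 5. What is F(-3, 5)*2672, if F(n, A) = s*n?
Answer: -40080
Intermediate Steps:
F(n, A) = 5*n
F(-3, 5)*2672 = (5*(-3))*2672 = -15*2672 = -40080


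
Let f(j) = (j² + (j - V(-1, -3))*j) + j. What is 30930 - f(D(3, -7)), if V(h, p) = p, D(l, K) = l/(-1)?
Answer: 30924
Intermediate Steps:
D(l, K) = -l (D(l, K) = l*(-1) = -l)
f(j) = j + j² + j*(3 + j) (f(j) = (j² + (j - 1*(-3))*j) + j = (j² + (j + 3)*j) + j = (j² + (3 + j)*j) + j = (j² + j*(3 + j)) + j = j + j² + j*(3 + j))
30930 - f(D(3, -7)) = 30930 - 2*(-1*3)*(2 - 1*3) = 30930 - 2*(-3)*(2 - 3) = 30930 - 2*(-3)*(-1) = 30930 - 1*6 = 30930 - 6 = 30924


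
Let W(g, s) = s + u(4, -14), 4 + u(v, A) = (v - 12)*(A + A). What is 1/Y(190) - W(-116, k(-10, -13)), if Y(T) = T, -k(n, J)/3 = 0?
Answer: -41799/190 ≈ -219.99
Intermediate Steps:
u(v, A) = -4 + 2*A*(-12 + v) (u(v, A) = -4 + (v - 12)*(A + A) = -4 + (-12 + v)*(2*A) = -4 + 2*A*(-12 + v))
k(n, J) = 0 (k(n, J) = -3*0 = 0)
W(g, s) = 220 + s (W(g, s) = s + (-4 - 24*(-14) + 2*(-14)*4) = s + (-4 + 336 - 112) = s + 220 = 220 + s)
1/Y(190) - W(-116, k(-10, -13)) = 1/190 - (220 + 0) = 1/190 - 1*220 = 1/190 - 220 = -41799/190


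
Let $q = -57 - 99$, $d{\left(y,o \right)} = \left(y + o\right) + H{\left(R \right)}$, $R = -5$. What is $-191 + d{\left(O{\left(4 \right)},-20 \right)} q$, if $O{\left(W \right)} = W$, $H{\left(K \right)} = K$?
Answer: $3085$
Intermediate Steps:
$d{\left(y,o \right)} = -5 + o + y$ ($d{\left(y,o \right)} = \left(y + o\right) - 5 = \left(o + y\right) - 5 = -5 + o + y$)
$q = -156$ ($q = -57 - 99 = -156$)
$-191 + d{\left(O{\left(4 \right)},-20 \right)} q = -191 + \left(-5 - 20 + 4\right) \left(-156\right) = -191 - -3276 = -191 + 3276 = 3085$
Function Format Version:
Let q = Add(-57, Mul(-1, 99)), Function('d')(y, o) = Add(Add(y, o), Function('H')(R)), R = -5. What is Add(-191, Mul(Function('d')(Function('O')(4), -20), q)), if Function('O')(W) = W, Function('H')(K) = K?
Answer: 3085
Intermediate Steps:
Function('d')(y, o) = Add(-5, o, y) (Function('d')(y, o) = Add(Add(y, o), -5) = Add(Add(o, y), -5) = Add(-5, o, y))
q = -156 (q = Add(-57, -99) = -156)
Add(-191, Mul(Function('d')(Function('O')(4), -20), q)) = Add(-191, Mul(Add(-5, -20, 4), -156)) = Add(-191, Mul(-21, -156)) = Add(-191, 3276) = 3085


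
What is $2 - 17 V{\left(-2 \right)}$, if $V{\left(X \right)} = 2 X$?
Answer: $70$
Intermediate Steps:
$2 - 17 V{\left(-2 \right)} = 2 - 17 \cdot 2 \left(-2\right) = 2 - -68 = 2 + 68 = 70$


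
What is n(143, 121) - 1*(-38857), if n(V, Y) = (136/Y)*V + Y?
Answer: 430526/11 ≈ 39139.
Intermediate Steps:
n(V, Y) = Y + 136*V/Y (n(V, Y) = 136*V/Y + Y = Y + 136*V/Y)
n(143, 121) - 1*(-38857) = (121 + 136*143/121) - 1*(-38857) = (121 + 136*143*(1/121)) + 38857 = (121 + 1768/11) + 38857 = 3099/11 + 38857 = 430526/11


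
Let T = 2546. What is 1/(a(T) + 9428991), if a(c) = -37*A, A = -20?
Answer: 1/9429731 ≈ 1.0605e-7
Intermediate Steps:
a(c) = 740 (a(c) = -37*(-20) = 740)
1/(a(T) + 9428991) = 1/(740 + 9428991) = 1/9429731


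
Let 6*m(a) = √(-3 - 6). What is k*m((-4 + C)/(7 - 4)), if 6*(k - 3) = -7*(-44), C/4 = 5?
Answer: 163*I/6 ≈ 27.167*I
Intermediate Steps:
C = 20 (C = 4*5 = 20)
m(a) = I/2 (m(a) = √(-3 - 6)/6 = √(-9)/6 = (3*I)/6 = I/2)
k = 163/3 (k = 3 + (-7*(-44))/6 = 3 + (⅙)*308 = 3 + 154/3 = 163/3 ≈ 54.333)
k*m((-4 + C)/(7 - 4)) = 163*(I/2)/3 = 163*I/6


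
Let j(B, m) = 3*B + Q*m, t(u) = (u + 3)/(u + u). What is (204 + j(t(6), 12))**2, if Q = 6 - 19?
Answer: 40401/16 ≈ 2525.1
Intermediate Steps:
Q = -13
t(u) = (3 + u)/(2*u) (t(u) = (3 + u)/((2*u)) = (3 + u)*(1/(2*u)) = (3 + u)/(2*u))
j(B, m) = -13*m + 3*B (j(B, m) = 3*B - 13*m = -13*m + 3*B)
(204 + j(t(6), 12))**2 = (204 + (-13*12 + 3*((1/2)*(3 + 6)/6)))**2 = (204 + (-156 + 3*((1/2)*(1/6)*9)))**2 = (204 + (-156 + 3*(3/4)))**2 = (204 + (-156 + 9/4))**2 = (204 - 615/4)**2 = (201/4)**2 = 40401/16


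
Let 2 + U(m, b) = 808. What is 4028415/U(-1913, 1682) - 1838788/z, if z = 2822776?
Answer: 710614444807/142197341 ≈ 4997.4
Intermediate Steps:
U(m, b) = 806 (U(m, b) = -2 + 808 = 806)
4028415/U(-1913, 1682) - 1838788/z = 4028415/806 - 1838788/2822776 = 4028415*(1/806) - 1838788*1/2822776 = 4028415/806 - 459697/705694 = 710614444807/142197341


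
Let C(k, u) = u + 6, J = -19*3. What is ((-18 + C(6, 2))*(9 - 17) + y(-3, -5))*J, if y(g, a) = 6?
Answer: -4902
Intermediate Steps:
J = -57
C(k, u) = 6 + u
((-18 + C(6, 2))*(9 - 17) + y(-3, -5))*J = ((-18 + (6 + 2))*(9 - 17) + 6)*(-57) = ((-18 + 8)*(-8) + 6)*(-57) = (-10*(-8) + 6)*(-57) = (80 + 6)*(-57) = 86*(-57) = -4902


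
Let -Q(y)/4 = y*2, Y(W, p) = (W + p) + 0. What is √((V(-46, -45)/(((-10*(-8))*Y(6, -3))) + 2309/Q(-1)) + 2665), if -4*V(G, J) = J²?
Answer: √188897/8 ≈ 54.328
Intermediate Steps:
Y(W, p) = W + p
V(G, J) = -J²/4
Q(y) = -8*y (Q(y) = -4*y*2 = -8*y)
√((V(-46, -45)/(((-10*(-8))*Y(6, -3))) + 2309/Q(-1)) + 2665) = √(((-¼*(-45)²)/(((-10*(-8))*(6 - 3))) + 2309/((-8*(-1)))) + 2665) = √(((-¼*2025)/((80*3)) + 2309/8) + 2665) = √((-2025/4/240 + 2309*(⅛)) + 2665) = √((-2025/4*1/240 + 2309/8) + 2665) = √((-135/64 + 2309/8) + 2665) = √(18337/64 + 2665) = √(188897/64) = √188897/8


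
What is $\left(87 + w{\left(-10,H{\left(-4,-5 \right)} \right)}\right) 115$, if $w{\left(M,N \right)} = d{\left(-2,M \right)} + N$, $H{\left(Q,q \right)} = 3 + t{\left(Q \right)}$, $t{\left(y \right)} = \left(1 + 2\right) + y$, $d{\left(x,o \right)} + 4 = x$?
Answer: $9545$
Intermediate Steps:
$d{\left(x,o \right)} = -4 + x$
$t{\left(y \right)} = 3 + y$
$H{\left(Q,q \right)} = 6 + Q$ ($H{\left(Q,q \right)} = 3 + \left(3 + Q\right) = 6 + Q$)
$w{\left(M,N \right)} = -6 + N$ ($w{\left(M,N \right)} = \left(-4 - 2\right) + N = -6 + N$)
$\left(87 + w{\left(-10,H{\left(-4,-5 \right)} \right)}\right) 115 = \left(87 + \left(-6 + \left(6 - 4\right)\right)\right) 115 = \left(87 + \left(-6 + 2\right)\right) 115 = \left(87 - 4\right) 115 = 83 \cdot 115 = 9545$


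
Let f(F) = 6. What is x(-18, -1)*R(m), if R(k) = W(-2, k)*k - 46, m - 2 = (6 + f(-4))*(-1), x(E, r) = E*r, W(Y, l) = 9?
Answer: -2448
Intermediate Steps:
m = -10 (m = 2 + (6 + 6)*(-1) = 2 + 12*(-1) = 2 - 12 = -10)
R(k) = -46 + 9*k (R(k) = 9*k - 46 = -46 + 9*k)
x(-18, -1)*R(m) = (-18*(-1))*(-46 + 9*(-10)) = 18*(-46 - 90) = 18*(-136) = -2448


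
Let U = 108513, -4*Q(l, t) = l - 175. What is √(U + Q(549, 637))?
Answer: √433678/2 ≈ 329.27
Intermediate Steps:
Q(l, t) = 175/4 - l/4 (Q(l, t) = -(l - 175)/4 = -(-175 + l)/4 = 175/4 - l/4)
√(U + Q(549, 637)) = √(108513 + (175/4 - ¼*549)) = √(108513 + (175/4 - 549/4)) = √(108513 - 187/2) = √(216839/2) = √433678/2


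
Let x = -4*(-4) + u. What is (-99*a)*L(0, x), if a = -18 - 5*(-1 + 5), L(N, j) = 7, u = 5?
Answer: 26334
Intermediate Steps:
x = 21 (x = -4*(-4) + 5 = 16 + 5 = 21)
a = -38 (a = -18 - 5*4 = -18 - 20 = -38)
(-99*a)*L(0, x) = -99*(-38)*7 = 3762*7 = 26334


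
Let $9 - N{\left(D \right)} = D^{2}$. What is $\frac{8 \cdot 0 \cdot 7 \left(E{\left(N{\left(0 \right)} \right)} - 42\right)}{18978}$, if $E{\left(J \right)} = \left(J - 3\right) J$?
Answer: $0$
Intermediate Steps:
$N{\left(D \right)} = 9 - D^{2}$
$E{\left(J \right)} = J \left(-3 + J\right)$ ($E{\left(J \right)} = \left(-3 + J\right) J = J \left(-3 + J\right)$)
$\frac{8 \cdot 0 \cdot 7 \left(E{\left(N{\left(0 \right)} \right)} - 42\right)}{18978} = \frac{8 \cdot 0 \cdot 7 \left(\left(9 - 0^{2}\right) \left(-3 + \left(9 - 0^{2}\right)\right) - 42\right)}{18978} = 0 \cdot 7 \left(\left(9 - 0\right) \left(-3 + \left(9 - 0\right)\right) - 42\right) \frac{1}{18978} = 0 \left(\left(9 + 0\right) \left(-3 + \left(9 + 0\right)\right) - 42\right) \frac{1}{18978} = 0 \left(9 \left(-3 + 9\right) - 42\right) \frac{1}{18978} = 0 \left(9 \cdot 6 - 42\right) \frac{1}{18978} = 0 \left(54 - 42\right) \frac{1}{18978} = 0 \cdot 12 \cdot \frac{1}{18978} = 0 \cdot \frac{1}{18978} = 0$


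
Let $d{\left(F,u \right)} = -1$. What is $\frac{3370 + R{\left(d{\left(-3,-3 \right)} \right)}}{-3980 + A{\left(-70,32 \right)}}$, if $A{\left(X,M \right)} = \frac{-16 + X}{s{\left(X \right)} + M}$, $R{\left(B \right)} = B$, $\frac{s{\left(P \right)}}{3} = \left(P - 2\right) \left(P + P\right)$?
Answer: $- \frac{395296}{466987} \approx -0.84648$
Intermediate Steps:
$s{\left(P \right)} = 6 P \left(-2 + P\right)$ ($s{\left(P \right)} = 3 \left(P - 2\right) \left(P + P\right) = 3 \left(-2 + P\right) 2 P = 3 \cdot 2 P \left(-2 + P\right) = 6 P \left(-2 + P\right)$)
$A{\left(X,M \right)} = \frac{-16 + X}{M + 6 X \left(-2 + X\right)}$ ($A{\left(X,M \right)} = \frac{-16 + X}{6 X \left(-2 + X\right) + M} = \frac{-16 + X}{M + 6 X \left(-2 + X\right)}$)
$\frac{3370 + R{\left(d{\left(-3,-3 \right)} \right)}}{-3980 + A{\left(-70,32 \right)}} = \frac{3370 - 1}{-3980 + \frac{-16 - 70}{32 + 6 \left(-70\right) \left(-2 - 70\right)}} = \frac{3369}{-3980 + \frac{1}{32 + 6 \left(-70\right) \left(-72\right)} \left(-86\right)} = \frac{3369}{-3980 + \frac{1}{32 + 30240} \left(-86\right)} = \frac{3369}{-3980 + \frac{1}{30272} \left(-86\right)} = \frac{3369}{-3980 - \frac{1}{352}} = \frac{3369}{- \frac{1400961}{352}} = 3369 \left(- \frac{352}{1400961}\right) = - \frac{395296}{466987}$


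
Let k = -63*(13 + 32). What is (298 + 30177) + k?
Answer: 27640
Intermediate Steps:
k = -2835 (k = -63*45 = -2835)
(298 + 30177) + k = (298 + 30177) - 2835 = 30475 - 2835 = 27640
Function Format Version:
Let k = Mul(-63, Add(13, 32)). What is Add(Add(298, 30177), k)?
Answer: 27640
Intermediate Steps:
k = -2835 (k = Mul(-63, 45) = -2835)
Add(Add(298, 30177), k) = Add(Add(298, 30177), -2835) = Add(30475, -2835) = 27640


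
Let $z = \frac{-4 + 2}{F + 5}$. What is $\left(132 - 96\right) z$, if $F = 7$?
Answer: $-6$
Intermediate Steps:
$z = - \frac{1}{6}$ ($z = \frac{-4 + 2}{7 + 5} = \frac{1}{12} \left(-2\right) = - \frac{1}{6} \approx -0.16667$)
$\left(132 - 96\right) z = \left(132 - 96\right) \left(- \frac{1}{6}\right) = 36 \left(- \frac{1}{6}\right) = -6$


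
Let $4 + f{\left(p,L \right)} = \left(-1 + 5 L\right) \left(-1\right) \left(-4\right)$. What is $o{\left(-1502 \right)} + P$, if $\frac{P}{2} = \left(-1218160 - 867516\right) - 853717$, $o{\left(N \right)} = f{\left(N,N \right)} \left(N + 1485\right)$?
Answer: $-5367970$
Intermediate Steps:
$f{\left(p,L \right)} = -8 + 20 L$ ($f{\left(p,L \right)} = -4 + \left(-1 + 5 L\right) \left(-1\right) \left(-4\right) = -4 + \left(1 - 5 L\right) \left(-4\right) = -4 + \left(-4 + 20 L\right) = -8 + 20 L$)
$o{\left(N \right)} = \left(-8 + 20 N\right) \left(1485 + N\right)$ ($o{\left(N \right)} = \left(-8 + 20 N\right) \left(N + 1485\right) = \left(-8 + 20 N\right) \left(1485 + N\right)$)
$P = -5878786$ ($P = 2 \left(\left(-1218160 - 867516\right) - 853717\right) = 2 \left(-2085676 - 853717\right) = 2 \left(-2939393\right) = -5878786$)
$o{\left(-1502 \right)} + P = 4 \left(-2 + 5 \left(-1502\right)\right) \left(1485 - 1502\right) - 5878786 = 4 \left(-2 - 7510\right) \left(-17\right) - 5878786 = 4 \left(-7512\right) \left(-17\right) - 5878786 = 510816 - 5878786 = -5367970$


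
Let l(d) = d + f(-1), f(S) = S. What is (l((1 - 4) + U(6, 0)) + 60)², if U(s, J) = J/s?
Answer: 3136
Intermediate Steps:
l(d) = -1 + d (l(d) = d - 1 = -1 + d)
(l((1 - 4) + U(6, 0)) + 60)² = ((-1 + ((1 - 4) + 0/6)) + 60)² = ((-1 + (-3 + 0*(⅙))) + 60)² = ((-1 + (-3 + 0)) + 60)² = ((-1 - 3) + 60)² = (-4 + 60)² = 56² = 3136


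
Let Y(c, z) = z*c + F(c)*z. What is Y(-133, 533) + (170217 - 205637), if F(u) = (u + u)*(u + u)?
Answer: 37606639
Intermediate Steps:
F(u) = 4*u² (F(u) = (2*u)*(2*u) = 4*u²)
Y(c, z) = c*z + 4*z*c² (Y(c, z) = z*c + (4*c²)*z = c*z + 4*z*c²)
Y(-133, 533) + (170217 - 205637) = -133*533*(1 + 4*(-133)) + (170217 - 205637) = -133*533*(1 - 532) - 35420 = -133*533*(-531) - 35420 = 37642059 - 35420 = 37606639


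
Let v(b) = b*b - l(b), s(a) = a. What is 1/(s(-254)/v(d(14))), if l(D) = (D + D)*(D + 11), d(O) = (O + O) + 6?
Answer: 952/127 ≈ 7.4961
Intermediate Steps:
d(O) = 6 + 2*O (d(O) = 2*O + 6 = 6 + 2*O)
l(D) = 2*D*(11 + D) (l(D) = (2*D)*(11 + D) = 2*D*(11 + D))
v(b) = b² - 2*b*(11 + b) (v(b) = b*b - 2*b*(11 + b) = b² - 2*b*(11 + b))
1/(s(-254)/v(d(14))) = 1/(-254*1/((-22 - (6 + 2*14))*(6 + 2*14))) = 1/(-254*1/((-22 - (6 + 28))*(6 + 28))) = 1/(-254*1/(34*(-22 - 1*34))) = 1/(-254*1/(34*(-22 - 34))) = 1/(-254/(34*(-56))) = 1/(-254/(-1904)) = 1/(-254*(-1/1904)) = 1/(127/952) = 952/127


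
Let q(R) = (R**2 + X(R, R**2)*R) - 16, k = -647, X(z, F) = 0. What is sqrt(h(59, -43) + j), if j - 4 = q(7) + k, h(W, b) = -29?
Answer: 3*I*sqrt(71) ≈ 25.278*I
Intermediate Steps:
q(R) = -16 + R**2 (q(R) = (R**2 + 0*R) - 16 = (R**2 + 0) - 16 = R**2 - 16 = -16 + R**2)
j = -610 (j = 4 + ((-16 + 7**2) - 647) = 4 + ((-16 + 49) - 647) = 4 + (33 - 647) = 4 - 614 = -610)
sqrt(h(59, -43) + j) = sqrt(-29 - 610) = sqrt(-639) = 3*I*sqrt(71)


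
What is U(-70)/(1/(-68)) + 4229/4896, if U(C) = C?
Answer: 23309189/4896 ≈ 4760.9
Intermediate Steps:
U(-70)/(1/(-68)) + 4229/4896 = -70/(1/(-68)) + 4229/4896 = -70/(-1/68) + 4229*(1/4896) = -70*(-68) + 4229/4896 = 4760 + 4229/4896 = 23309189/4896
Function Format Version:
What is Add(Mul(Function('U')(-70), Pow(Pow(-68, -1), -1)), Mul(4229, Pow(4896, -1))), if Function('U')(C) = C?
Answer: Rational(23309189, 4896) ≈ 4760.9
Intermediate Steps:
Add(Mul(Function('U')(-70), Pow(Pow(-68, -1), -1)), Mul(4229, Pow(4896, -1))) = Add(Mul(-70, Pow(Pow(-68, -1), -1)), Mul(4229, Pow(4896, -1))) = Add(Mul(-70, Pow(Rational(-1, 68), -1)), Mul(4229, Rational(1, 4896))) = Add(Mul(-70, -68), Rational(4229, 4896)) = Add(4760, Rational(4229, 4896)) = Rational(23309189, 4896)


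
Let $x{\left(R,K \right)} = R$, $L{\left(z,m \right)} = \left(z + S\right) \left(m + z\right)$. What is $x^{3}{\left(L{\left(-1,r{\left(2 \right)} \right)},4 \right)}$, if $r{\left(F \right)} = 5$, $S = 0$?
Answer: $-64$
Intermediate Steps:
$L{\left(z,m \right)} = z \left(m + z\right)$ ($L{\left(z,m \right)} = \left(z + 0\right) \left(m + z\right) = z \left(m + z\right)$)
$x^{3}{\left(L{\left(-1,r{\left(2 \right)} \right)},4 \right)} = \left(- (5 - 1)\right)^{3} = \left(\left(-1\right) 4\right)^{3} = \left(-4\right)^{3} = -64$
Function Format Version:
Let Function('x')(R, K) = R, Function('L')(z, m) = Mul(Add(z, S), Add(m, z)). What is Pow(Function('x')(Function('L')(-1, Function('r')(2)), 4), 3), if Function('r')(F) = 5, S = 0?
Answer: -64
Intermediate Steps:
Function('L')(z, m) = Mul(z, Add(m, z)) (Function('L')(z, m) = Mul(Add(z, 0), Add(m, z)) = Mul(z, Add(m, z)))
Pow(Function('x')(Function('L')(-1, Function('r')(2)), 4), 3) = Pow(Mul(-1, Add(5, -1)), 3) = Pow(Mul(-1, 4), 3) = Pow(-4, 3) = -64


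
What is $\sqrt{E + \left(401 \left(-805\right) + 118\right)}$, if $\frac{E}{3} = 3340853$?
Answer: $4 \sqrt{606242} \approx 3114.5$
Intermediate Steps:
$E = 10022559$ ($E = 3 \cdot 3340853 = 10022559$)
$\sqrt{E + \left(401 \left(-805\right) + 118\right)} = \sqrt{10022559 + \left(401 \left(-805\right) + 118\right)} = \sqrt{10022559 + \left(-322805 + 118\right)} = \sqrt{10022559 - 322687} = \sqrt{9699872} = 4 \sqrt{606242}$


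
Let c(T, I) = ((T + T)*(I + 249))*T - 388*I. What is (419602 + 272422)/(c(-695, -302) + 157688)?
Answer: -346012/25462893 ≈ -0.013589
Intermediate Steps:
c(T, I) = -388*I + 2*T²*(249 + I) (c(T, I) = ((2*T)*(249 + I))*T - 388*I = (2*T*(249 + I))*T - 388*I = 2*T²*(249 + I) - 388*I = -388*I + 2*T²*(249 + I))
(419602 + 272422)/(c(-695, -302) + 157688) = (419602 + 272422)/((-388*(-302) + 498*(-695)² + 2*(-302)*(-695)²) + 157688) = 692024/((117176 + 498*483025 + 2*(-302)*483025) + 157688) = 692024/((117176 + 240546450 - 291747100) + 157688) = 692024/(-51083474 + 157688) = 692024/(-50925786) = 692024*(-1/50925786) = -346012/25462893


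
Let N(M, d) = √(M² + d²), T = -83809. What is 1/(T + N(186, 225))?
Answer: -83809/7023863260 - 3*√9469/7023863260 ≈ -1.1974e-5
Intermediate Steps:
1/(T + N(186, 225)) = 1/(-83809 + √(186² + 225²)) = 1/(-83809 + √(34596 + 50625)) = 1/(-83809 + √85221) = 1/(-83809 + 3*√9469)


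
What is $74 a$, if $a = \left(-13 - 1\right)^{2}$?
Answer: $14504$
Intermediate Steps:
$a = 196$ ($a = \left(-14\right)^{2} = 196$)
$74 a = 74 \cdot 196 = 14504$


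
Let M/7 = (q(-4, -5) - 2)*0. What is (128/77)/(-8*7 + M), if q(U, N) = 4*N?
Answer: -16/539 ≈ -0.029685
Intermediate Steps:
M = 0 (M = 7*((4*(-5) - 2)*0) = 7*((-20 - 2)*0) = 7*(-22*0) = 7*0 = 0)
(128/77)/(-8*7 + M) = (128/77)/(-8*7 + 0) = (128*(1/77))/(-56 + 0) = (128/77)/(-56) = (128/77)*(-1/56) = -16/539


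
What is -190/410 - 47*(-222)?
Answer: 427775/41 ≈ 10434.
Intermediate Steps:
-190/410 - 47*(-222) = -190*1/410 + 10434 = -19/41 + 10434 = 427775/41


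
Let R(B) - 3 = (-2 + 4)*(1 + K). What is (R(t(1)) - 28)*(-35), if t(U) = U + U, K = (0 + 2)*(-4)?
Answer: 1365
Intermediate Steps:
K = -8 (K = 2*(-4) = -8)
t(U) = 2*U
R(B) = -11 (R(B) = 3 + (-2 + 4)*(1 - 8) = 3 + 2*(-7) = 3 - 14 = -11)
(R(t(1)) - 28)*(-35) = (-11 - 28)*(-35) = -39*(-35) = 1365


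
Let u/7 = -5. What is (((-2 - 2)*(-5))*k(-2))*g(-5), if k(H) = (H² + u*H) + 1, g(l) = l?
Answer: -7500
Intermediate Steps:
u = -35 (u = 7*(-5) = -35)
k(H) = 1 + H² - 35*H (k(H) = (H² - 35*H) + 1 = 1 + H² - 35*H)
(((-2 - 2)*(-5))*k(-2))*g(-5) = (((-2 - 2)*(-5))*(1 + (-2)² - 35*(-2)))*(-5) = ((-4*(-5))*(1 + 4 + 70))*(-5) = (20*75)*(-5) = 1500*(-5) = -7500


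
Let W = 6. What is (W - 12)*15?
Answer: -90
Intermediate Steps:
(W - 12)*15 = (6 - 12)*15 = -6*15 = -90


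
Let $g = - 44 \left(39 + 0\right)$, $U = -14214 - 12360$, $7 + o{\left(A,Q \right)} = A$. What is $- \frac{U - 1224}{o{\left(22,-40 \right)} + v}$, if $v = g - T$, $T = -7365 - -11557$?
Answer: $- \frac{27798}{5893} \approx -4.7171$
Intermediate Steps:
$o{\left(A,Q \right)} = -7 + A$
$U = -26574$ ($U = -14214 - 12360 = -26574$)
$g = -1716$ ($g = \left(-44\right) 39 = -1716$)
$T = 4192$ ($T = -7365 + 11557 = 4192$)
$v = -5908$ ($v = -1716 - 4192 = -5908$)
$- \frac{U - 1224}{o{\left(22,-40 \right)} + v} = - \frac{-26574 - 1224}{\left(-7 + 22\right) - 5908} = - \frac{-27798}{15 - 5908} = - \frac{-27798}{-5893} = - \frac{\left(-27798\right) \left(-1\right)}{5893} = \left(-1\right) \frac{27798}{5893} = - \frac{27798}{5893}$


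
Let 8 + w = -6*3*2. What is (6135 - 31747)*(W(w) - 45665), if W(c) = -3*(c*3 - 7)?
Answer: 1158891776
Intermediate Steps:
w = -44 (w = -8 - 6*3*2 = -8 - 18*2 = -8 - 36 = -44)
W(c) = 21 - 9*c (W(c) = -3*(3*c - 7) = -3*(-7 + 3*c) = 21 - 9*c)
(6135 - 31747)*(W(w) - 45665) = (6135 - 31747)*((21 - 9*(-44)) - 45665) = -25612*((21 + 396) - 45665) = -25612*(417 - 45665) = -25612*(-45248) = 1158891776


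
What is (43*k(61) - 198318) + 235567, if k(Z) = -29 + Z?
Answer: 38625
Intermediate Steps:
(43*k(61) - 198318) + 235567 = (43*(-29 + 61) - 198318) + 235567 = (43*32 - 198318) + 235567 = (1376 - 198318) + 235567 = -196942 + 235567 = 38625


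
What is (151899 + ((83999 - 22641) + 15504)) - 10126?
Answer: 218635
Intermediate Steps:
(151899 + ((83999 - 22641) + 15504)) - 10126 = (151899 + (61358 + 15504)) - 10126 = (151899 + 76862) - 10126 = 228761 - 10126 = 218635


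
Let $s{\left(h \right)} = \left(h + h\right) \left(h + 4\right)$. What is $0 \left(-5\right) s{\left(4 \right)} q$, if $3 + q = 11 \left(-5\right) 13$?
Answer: $0$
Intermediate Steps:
$s{\left(h \right)} = 2 h \left(4 + h\right)$
$q = -718$ ($q = -3 + 11 \left(-5\right) 13 = -3 - 715 = -718$)
$0 \left(-5\right) s{\left(4 \right)} q = 0 \left(-5\right) 2 \cdot 4 \left(4 + 4\right) \left(-718\right) = 0 \cdot 2 \cdot 4 \cdot 8 \left(-718\right) = 0 \cdot 64 \left(-718\right) = 0 \left(-718\right) = 0$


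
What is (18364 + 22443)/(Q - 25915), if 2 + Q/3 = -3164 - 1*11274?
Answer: -40807/69235 ≈ -0.58940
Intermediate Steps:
Q = -43320 (Q = -6 + 3*(-3164 - 1*11274) = -6 + 3*(-3164 - 11274) = -6 + 3*(-14438) = -6 - 43314 = -43320)
(18364 + 22443)/(Q - 25915) = (18364 + 22443)/(-43320 - 25915) = 40807/(-69235) = 40807*(-1/69235) = -40807/69235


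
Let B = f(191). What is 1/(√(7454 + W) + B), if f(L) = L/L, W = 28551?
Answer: -1/36004 + √36005/36004 ≈ 0.0052425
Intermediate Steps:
f(L) = 1
B = 1
1/(√(7454 + W) + B) = 1/(√(7454 + 28551) + 1) = 1/(√36005 + 1) = 1/(1 + √36005)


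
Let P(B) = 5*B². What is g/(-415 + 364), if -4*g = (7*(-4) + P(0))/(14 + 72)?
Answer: -7/4386 ≈ -0.0015960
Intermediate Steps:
g = 7/86 (g = -(7*(-4) + 5*0²)/(4*(14 + 72)) = -(-28 + 5*0)/(4*86) = -(-28 + 0)/(4*86) = -(-7)/86 = -¼*(-14/43) = 7/86 ≈ 0.081395)
g/(-415 + 364) = (7/86)/(-415 + 364) = (7/86)/(-51) = -1/51*7/86 = -7/4386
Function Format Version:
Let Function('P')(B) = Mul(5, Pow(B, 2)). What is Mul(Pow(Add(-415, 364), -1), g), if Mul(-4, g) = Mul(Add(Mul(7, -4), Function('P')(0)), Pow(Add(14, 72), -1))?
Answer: Rational(-7, 4386) ≈ -0.0015960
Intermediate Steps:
g = Rational(7, 86) (g = Mul(Rational(-1, 4), Mul(Add(Mul(7, -4), Mul(5, Pow(0, 2))), Pow(Add(14, 72), -1))) = Mul(Rational(-1, 4), Mul(Add(-28, Mul(5, 0)), Pow(86, -1))) = Mul(Rational(-1, 4), Mul(Add(-28, 0), Rational(1, 86))) = Mul(Rational(-1, 4), Mul(-28, Rational(1, 86))) = Mul(Rational(-1, 4), Rational(-14, 43)) = Rational(7, 86) ≈ 0.081395)
Mul(Pow(Add(-415, 364), -1), g) = Mul(Pow(Add(-415, 364), -1), Rational(7, 86)) = Mul(Pow(-51, -1), Rational(7, 86)) = Mul(Rational(-1, 51), Rational(7, 86)) = Rational(-7, 4386)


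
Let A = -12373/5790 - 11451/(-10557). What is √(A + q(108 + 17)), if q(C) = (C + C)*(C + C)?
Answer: √320319477627691030/2263890 ≈ 250.00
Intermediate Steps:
q(C) = 4*C² (q(C) = (2*C)*(2*C) = 4*C²)
A = -7146719/6791670 (A = -12373*1/5790 - 11451*(-1/10557) = -12373/5790 + 3817/3519 = -7146719/6791670 ≈ -1.0523)
√(A + q(108 + 17)) = √(-7146719/6791670 + 4*(108 + 17)²) = √(-7146719/6791670 + 4*125²) = √(-7146719/6791670 + 4*15625) = √(-7146719/6791670 + 62500) = √(424472228281/6791670) = √320319477627691030/2263890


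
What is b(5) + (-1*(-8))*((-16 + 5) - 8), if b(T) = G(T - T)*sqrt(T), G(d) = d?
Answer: -152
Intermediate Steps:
b(T) = 0 (b(T) = (T - T)*sqrt(T) = 0*sqrt(T) = 0)
b(5) + (-1*(-8))*((-16 + 5) - 8) = 0 + (-1*(-8))*((-16 + 5) - 8) = 0 + 8*(-11 - 8) = 0 + 8*(-19) = 0 - 152 = -152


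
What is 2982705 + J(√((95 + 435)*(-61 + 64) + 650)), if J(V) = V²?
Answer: 2984945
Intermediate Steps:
2982705 + J(√((95 + 435)*(-61 + 64) + 650)) = 2982705 + (√((95 + 435)*(-61 + 64) + 650))² = 2982705 + (√(530*3 + 650))² = 2982705 + (√(1590 + 650))² = 2982705 + (√2240)² = 2982705 + (8*√35)² = 2982705 + 2240 = 2984945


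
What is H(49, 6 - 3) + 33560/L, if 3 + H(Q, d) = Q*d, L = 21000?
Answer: 76439/525 ≈ 145.60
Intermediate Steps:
H(Q, d) = -3 + Q*d
H(49, 6 - 3) + 33560/L = (-3 + 49*(6 - 3)) + 33560/21000 = (-3 + 49*3) + 33560*(1/21000) = (-3 + 147) + 839/525 = 144 + 839/525 = 76439/525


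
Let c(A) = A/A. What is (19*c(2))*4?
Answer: 76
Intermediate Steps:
c(A) = 1
(19*c(2))*4 = (19*1)*4 = 19*4 = 76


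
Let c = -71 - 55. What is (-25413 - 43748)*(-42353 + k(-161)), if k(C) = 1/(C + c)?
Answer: 840673533232/287 ≈ 2.9292e+9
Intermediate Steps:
c = -126
k(C) = 1/(-126 + C) (k(C) = 1/(C - 126) = 1/(-126 + C))
(-25413 - 43748)*(-42353 + k(-161)) = (-25413 - 43748)*(-42353 + 1/(-126 - 161)) = -69161*(-42353 + 1/(-287)) = -69161*(-42353 - 1/287) = -69161*(-12155312/287) = 840673533232/287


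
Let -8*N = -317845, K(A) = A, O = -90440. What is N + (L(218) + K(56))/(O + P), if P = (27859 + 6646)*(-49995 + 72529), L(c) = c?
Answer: 123553539565771/3109780920 ≈ 39731.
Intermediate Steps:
N = 317845/8 (N = -⅛*(-317845) = 317845/8 ≈ 39731.)
P = 777535670 (P = 34505*22534 = 777535670)
N + (L(218) + K(56))/(O + P) = 317845/8 + (218 + 56)/(-90440 + 777535670) = 317845/8 + 274/777445230 = 317845/8 + 274*(1/777445230) = 317845/8 + 137/388722615 = 123553539565771/3109780920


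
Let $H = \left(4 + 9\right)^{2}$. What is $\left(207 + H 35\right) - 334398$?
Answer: $-328276$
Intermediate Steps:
$H = 169$ ($H = 13^{2} = 169$)
$\left(207 + H 35\right) - 334398 = \left(207 + 169 \cdot 35\right) - 334398 = \left(207 + 5915\right) - 334398 = 6122 - 334398 = -328276$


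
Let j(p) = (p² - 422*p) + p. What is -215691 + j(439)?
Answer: -207789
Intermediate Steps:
j(p) = p² - 421*p
-215691 + j(439) = -215691 + 439*(-421 + 439) = -215691 + 439*18 = -215691 + 7902 = -207789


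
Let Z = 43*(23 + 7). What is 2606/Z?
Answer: 1303/645 ≈ 2.0202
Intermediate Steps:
Z = 1290 (Z = 43*30 = 1290)
2606/Z = 2606/1290 = 2606*(1/1290) = 1303/645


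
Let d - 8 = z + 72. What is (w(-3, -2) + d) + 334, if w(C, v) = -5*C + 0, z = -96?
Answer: 333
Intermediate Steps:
d = -16 (d = 8 + (-96 + 72) = 8 - 24 = -16)
w(C, v) = -5*C
(w(-3, -2) + d) + 334 = (-5*(-3) - 16) + 334 = (15 - 16) + 334 = -1 + 334 = 333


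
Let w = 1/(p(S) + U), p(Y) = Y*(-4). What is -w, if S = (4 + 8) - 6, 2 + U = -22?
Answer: 1/48 ≈ 0.020833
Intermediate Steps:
U = -24 (U = -2 - 22 = -24)
S = 6 (S = 12 - 6 = 6)
p(Y) = -4*Y
w = -1/48 (w = 1/(-4*6 - 24) = 1/(-24 - 24) = 1/(-48) = -1/48 ≈ -0.020833)
-w = -1*(-1/48) = 1/48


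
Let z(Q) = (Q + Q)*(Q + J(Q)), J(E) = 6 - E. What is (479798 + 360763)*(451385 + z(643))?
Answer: 385902395661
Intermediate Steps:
z(Q) = 12*Q (z(Q) = (Q + Q)*(Q + (6 - Q)) = (2*Q)*6 = 12*Q)
(479798 + 360763)*(451385 + z(643)) = (479798 + 360763)*(451385 + 12*643) = 840561*(451385 + 7716) = 840561*459101 = 385902395661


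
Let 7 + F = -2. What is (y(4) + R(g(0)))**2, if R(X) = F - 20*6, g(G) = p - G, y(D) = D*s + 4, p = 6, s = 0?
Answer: 15625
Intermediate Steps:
F = -9 (F = -7 - 2 = -9)
y(D) = 4 (y(D) = D*0 + 4 = 0 + 4 = 4)
g(G) = 6 - G
R(X) = -129 (R(X) = -9 - 20*6 = -9 - 4*30 = -9 - 120 = -129)
(y(4) + R(g(0)))**2 = (4 - 129)**2 = (-125)**2 = 15625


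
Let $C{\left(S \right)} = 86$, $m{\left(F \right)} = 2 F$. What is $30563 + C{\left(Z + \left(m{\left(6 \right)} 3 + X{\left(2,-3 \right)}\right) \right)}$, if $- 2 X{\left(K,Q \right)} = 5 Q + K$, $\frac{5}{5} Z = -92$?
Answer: $30649$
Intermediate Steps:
$Z = -92$
$X{\left(K,Q \right)} = - \frac{5 Q}{2} - \frac{K}{2}$ ($X{\left(K,Q \right)} = - \frac{5 Q + K}{2} = - \frac{K + 5 Q}{2} = - \frac{5 Q}{2} - \frac{K}{2}$)
$30563 + C{\left(Z + \left(m{\left(6 \right)} 3 + X{\left(2,-3 \right)}\right) \right)} = 30563 + 86 = 30649$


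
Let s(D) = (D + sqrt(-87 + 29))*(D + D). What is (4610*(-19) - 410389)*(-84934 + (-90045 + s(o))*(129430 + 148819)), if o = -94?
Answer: 10028201412081969 + 26049685848948*I*sqrt(58) ≈ 1.0028e+16 + 1.9839e+14*I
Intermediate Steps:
s(D) = 2*D*(D + I*sqrt(58)) (s(D) = (D + sqrt(-58))*(2*D) = (D + I*sqrt(58))*(2*D) = 2*D*(D + I*sqrt(58)))
(4610*(-19) - 410389)*(-84934 + (-90045 + s(o))*(129430 + 148819)) = (4610*(-19) - 410389)*(-84934 + (-90045 + 2*(-94)*(-94 + I*sqrt(58)))*(129430 + 148819)) = (-87590 - 410389)*(-84934 + (-90045 + (17672 - 188*I*sqrt(58)))*278249) = -497979*(-84934 + (-72373 - 188*I*sqrt(58))*278249) = -497979*(-84934 + (-20137714877 - 52310812*I*sqrt(58))) = -497979*(-20137799811 - 52310812*I*sqrt(58)) = 10028201412081969 + 26049685848948*I*sqrt(58)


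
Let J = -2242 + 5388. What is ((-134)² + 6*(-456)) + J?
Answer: 18366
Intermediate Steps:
J = 3146
((-134)² + 6*(-456)) + J = ((-134)² + 6*(-456)) + 3146 = (17956 - 2736) + 3146 = 15220 + 3146 = 18366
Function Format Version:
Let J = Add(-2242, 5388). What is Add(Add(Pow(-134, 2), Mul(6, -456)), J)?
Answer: 18366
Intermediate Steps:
J = 3146
Add(Add(Pow(-134, 2), Mul(6, -456)), J) = Add(Add(Pow(-134, 2), Mul(6, -456)), 3146) = Add(Add(17956, -2736), 3146) = Add(15220, 3146) = 18366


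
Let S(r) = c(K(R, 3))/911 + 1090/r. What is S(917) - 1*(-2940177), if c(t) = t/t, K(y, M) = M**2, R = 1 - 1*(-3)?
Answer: 2456186637406/835387 ≈ 2.9402e+6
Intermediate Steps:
R = 4 (R = 1 + 3 = 4)
c(t) = 1
S(r) = 1/911 + 1090/r
S(917) - 1*(-2940177) = (1/911)*(992990 + 917)/917 - 1*(-2940177) = (1/911)*(1/917)*993907 + 2940177 = 993907/835387 + 2940177 = 2456186637406/835387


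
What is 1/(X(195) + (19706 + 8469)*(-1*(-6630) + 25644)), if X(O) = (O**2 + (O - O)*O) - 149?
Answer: 1/909357826 ≈ 1.0997e-9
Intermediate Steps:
X(O) = -149 + O**2 (X(O) = (O**2 + 0*O) - 149 = (O**2 + 0) - 149 = O**2 - 149 = -149 + O**2)
1/(X(195) + (19706 + 8469)*(-1*(-6630) + 25644)) = 1/((-149 + 195**2) + (19706 + 8469)*(-1*(-6630) + 25644)) = 1/((-149 + 38025) + 28175*(6630 + 25644)) = 1/(37876 + 28175*32274) = 1/(37876 + 909319950) = 1/909357826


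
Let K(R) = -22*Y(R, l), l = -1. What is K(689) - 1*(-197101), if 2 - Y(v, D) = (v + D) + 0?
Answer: 212193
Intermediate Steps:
Y(v, D) = 2 - D - v (Y(v, D) = 2 - ((v + D) + 0) = 2 - ((D + v) + 0) = 2 - (D + v) = 2 + (-D - v) = 2 - D - v)
K(R) = -66 + 22*R (K(R) = -22*(2 - 1*(-1) - R) = -22*(2 + 1 - R) = -22*(3 - R) = -66 + 22*R)
K(689) - 1*(-197101) = (-66 + 22*689) - 1*(-197101) = (-66 + 15158) + 197101 = 15092 + 197101 = 212193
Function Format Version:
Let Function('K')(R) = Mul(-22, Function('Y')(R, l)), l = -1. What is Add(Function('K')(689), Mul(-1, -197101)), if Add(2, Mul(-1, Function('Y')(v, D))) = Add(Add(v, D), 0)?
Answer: 212193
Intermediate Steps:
Function('Y')(v, D) = Add(2, Mul(-1, D), Mul(-1, v)) (Function('Y')(v, D) = Add(2, Mul(-1, Add(Add(v, D), 0))) = Add(2, Mul(-1, Add(Add(D, v), 0))) = Add(2, Mul(-1, Add(D, v))) = Add(2, Add(Mul(-1, D), Mul(-1, v))) = Add(2, Mul(-1, D), Mul(-1, v)))
Function('K')(R) = Add(-66, Mul(22, R)) (Function('K')(R) = Mul(-22, Add(2, Mul(-1, -1), Mul(-1, R))) = Mul(-22, Add(2, 1, Mul(-1, R))) = Mul(-22, Add(3, Mul(-1, R))) = Add(-66, Mul(22, R)))
Add(Function('K')(689), Mul(-1, -197101)) = Add(Add(-66, Mul(22, 689)), Mul(-1, -197101)) = Add(Add(-66, 15158), 197101) = Add(15092, 197101) = 212193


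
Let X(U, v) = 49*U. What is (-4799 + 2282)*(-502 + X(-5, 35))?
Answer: 1880199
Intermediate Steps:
(-4799 + 2282)*(-502 + X(-5, 35)) = (-4799 + 2282)*(-502 + 49*(-5)) = -2517*(-502 - 245) = -2517*(-747) = 1880199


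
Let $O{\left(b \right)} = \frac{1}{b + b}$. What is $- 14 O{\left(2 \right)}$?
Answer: $- \frac{7}{2} \approx -3.5$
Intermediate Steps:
$O{\left(b \right)} = \frac{1}{2 b}$
$- 14 O{\left(2 \right)} = - 14 \frac{1}{2 \cdot 2} = - 14 \cdot \frac{1}{2} \cdot \frac{1}{2} = \left(-14\right) \frac{1}{4} = - \frac{7}{2}$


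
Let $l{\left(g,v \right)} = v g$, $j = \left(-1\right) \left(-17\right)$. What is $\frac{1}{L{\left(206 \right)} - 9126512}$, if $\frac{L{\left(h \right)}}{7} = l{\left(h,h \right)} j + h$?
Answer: $- \frac{1}{4075186} \approx -2.4539 \cdot 10^{-7}$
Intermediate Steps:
$j = 17$
$l{\left(g,v \right)} = g v$
$L{\left(h \right)} = 7 h + 119 h^{2}$ ($L{\left(h \right)} = 7 \left(h h 17 + h\right) = 7 \left(h^{2} \cdot 17 + h\right) = 7 \left(17 h^{2} + h\right) = 7 \left(h + 17 h^{2}\right) = 7 h + 119 h^{2}$)
$\frac{1}{L{\left(206 \right)} - 9126512} = \frac{1}{7 \cdot 206 \left(1 + 17 \cdot 206\right) - 9126512} = \frac{1}{7 \cdot 206 \left(1 + 3502\right) - 9126512} = \frac{1}{7 \cdot 206 \cdot 3503 - 9126512} = \frac{1}{5051326 - 9126512} = \frac{1}{-4075186} = - \frac{1}{4075186}$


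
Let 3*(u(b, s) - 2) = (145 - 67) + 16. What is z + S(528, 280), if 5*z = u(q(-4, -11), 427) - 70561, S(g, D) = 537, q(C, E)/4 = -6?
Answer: -203528/15 ≈ -13569.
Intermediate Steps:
q(C, E) = -24 (q(C, E) = 4*(-6) = -24)
u(b, s) = 100/3 (u(b, s) = 2 + ((145 - 67) + 16)/3 = 2 + (78 + 16)/3 = 2 + (⅓)*94 = 2 + 94/3 = 100/3)
z = -211583/15 (z = (100/3 - 70561)/5 = (⅕)*(-211583/3) = -211583/15 ≈ -14106.)
z + S(528, 280) = -211583/15 + 537 = -203528/15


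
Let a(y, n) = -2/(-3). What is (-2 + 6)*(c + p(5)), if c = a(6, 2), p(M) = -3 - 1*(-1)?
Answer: -16/3 ≈ -5.3333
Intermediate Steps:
a(y, n) = ⅔ (a(y, n) = -2*(-⅓) = ⅔)
p(M) = -2 (p(M) = -3 + 1 = -2)
c = ⅔ ≈ 0.66667
(-2 + 6)*(c + p(5)) = (-2 + 6)*(⅔ - 2) = 4*(-4/3) = -16/3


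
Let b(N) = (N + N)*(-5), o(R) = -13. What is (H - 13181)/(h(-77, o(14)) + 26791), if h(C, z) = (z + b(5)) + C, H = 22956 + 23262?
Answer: 33037/26651 ≈ 1.2396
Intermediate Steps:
b(N) = -10*N (b(N) = (2*N)*(-5) = -10*N)
H = 46218
h(C, z) = -50 + C + z (h(C, z) = (z - 10*5) + C = (z - 50) + C = (-50 + z) + C = -50 + C + z)
(H - 13181)/(h(-77, o(14)) + 26791) = (46218 - 13181)/((-50 - 77 - 13) + 26791) = 33037/(-140 + 26791) = 33037/26651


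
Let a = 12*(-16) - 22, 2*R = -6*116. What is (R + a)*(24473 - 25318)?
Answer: 474890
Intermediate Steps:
R = -348 (R = (-6*116)/2 = (1/2)*(-696) = -348)
a = -214 (a = -192 - 22 = -214)
(R + a)*(24473 - 25318) = (-348 - 214)*(24473 - 25318) = -562*(-845) = 474890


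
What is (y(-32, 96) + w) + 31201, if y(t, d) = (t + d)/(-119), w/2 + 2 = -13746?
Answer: 440831/119 ≈ 3704.5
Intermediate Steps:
w = -27496 (w = -4 + 2*(-13746) = -4 - 27492 = -27496)
y(t, d) = -d/119 - t/119 (y(t, d) = (d + t)*(-1/119) = -d/119 - t/119)
(y(-32, 96) + w) + 31201 = ((-1/119*96 - 1/119*(-32)) - 27496) + 31201 = ((-96/119 + 32/119) - 27496) + 31201 = (-64/119 - 27496) + 31201 = -3272088/119 + 31201 = 440831/119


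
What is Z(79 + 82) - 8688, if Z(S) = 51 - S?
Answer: -8798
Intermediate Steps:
Z(79 + 82) - 8688 = (51 - (79 + 82)) - 8688 = (51 - 1*161) - 8688 = (51 - 161) - 8688 = -110 - 8688 = -8798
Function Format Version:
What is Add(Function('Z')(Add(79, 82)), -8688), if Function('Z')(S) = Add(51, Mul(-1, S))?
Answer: -8798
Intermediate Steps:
Add(Function('Z')(Add(79, 82)), -8688) = Add(Add(51, Mul(-1, Add(79, 82))), -8688) = Add(Add(51, Mul(-1, 161)), -8688) = Add(Add(51, -161), -8688) = Add(-110, -8688) = -8798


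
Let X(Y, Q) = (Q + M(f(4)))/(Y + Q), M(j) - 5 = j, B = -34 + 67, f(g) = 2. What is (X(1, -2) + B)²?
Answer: 784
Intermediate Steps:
B = 33
M(j) = 5 + j
X(Y, Q) = (7 + Q)/(Q + Y) (X(Y, Q) = (Q + (5 + 2))/(Y + Q) = (Q + 7)/(Q + Y) = (7 + Q)/(Q + Y))
(X(1, -2) + B)² = ((7 - 2)/(-2 + 1) + 33)² = (5/(-1) + 33)² = (-1*5 + 33)² = (-5 + 33)² = 28² = 784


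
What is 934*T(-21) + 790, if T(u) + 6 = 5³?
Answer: 111936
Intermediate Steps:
T(u) = 119 (T(u) = -6 + 5³ = -6 + 125 = 119)
934*T(-21) + 790 = 934*119 + 790 = 111146 + 790 = 111936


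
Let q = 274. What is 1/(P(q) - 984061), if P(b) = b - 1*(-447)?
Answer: -1/983340 ≈ -1.0169e-6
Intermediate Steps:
P(b) = 447 + b (P(b) = b + 447 = 447 + b)
1/(P(q) - 984061) = 1/((447 + 274) - 984061) = 1/(721 - 984061) = 1/(-983340) = -1/983340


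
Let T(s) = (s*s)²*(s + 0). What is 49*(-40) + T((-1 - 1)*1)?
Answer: -1992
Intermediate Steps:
T(s) = s⁵ (T(s) = (s²)²*s = s⁴*s = s⁵)
49*(-40) + T((-1 - 1)*1) = 49*(-40) + ((-1 - 1)*1)⁵ = -1960 + (-2*1)⁵ = -1960 + (-2)⁵ = -1960 - 32 = -1992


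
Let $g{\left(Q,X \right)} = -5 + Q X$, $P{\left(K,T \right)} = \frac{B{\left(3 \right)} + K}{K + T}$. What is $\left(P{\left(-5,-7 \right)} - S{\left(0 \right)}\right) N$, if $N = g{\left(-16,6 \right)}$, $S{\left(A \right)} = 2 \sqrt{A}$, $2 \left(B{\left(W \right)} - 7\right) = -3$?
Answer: $\frac{101}{24} \approx 4.2083$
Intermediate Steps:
$B{\left(W \right)} = \frac{11}{2}$ ($B{\left(W \right)} = 7 + \frac{1}{2} \left(-3\right) = 7 - \frac{3}{2} = \frac{11}{2}$)
$P{\left(K,T \right)} = \frac{\frac{11}{2} + K}{K + T}$
$N = -101$ ($N = -5 - 96 = -101$)
$\left(P{\left(-5,-7 \right)} - S{\left(0 \right)}\right) N = \left(\frac{\frac{11}{2} - 5}{-5 - 7} - 2 \sqrt{0}\right) \left(-101\right) = \left(\frac{1}{-12} \cdot \frac{1}{2} - 2 \cdot 0\right) \left(-101\right) = \left(\left(- \frac{1}{12}\right) \frac{1}{2} - 0\right) \left(-101\right) = \left(- \frac{1}{24} + 0\right) \left(-101\right) = \left(- \frac{1}{24}\right) \left(-101\right) = \frac{101}{24}$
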